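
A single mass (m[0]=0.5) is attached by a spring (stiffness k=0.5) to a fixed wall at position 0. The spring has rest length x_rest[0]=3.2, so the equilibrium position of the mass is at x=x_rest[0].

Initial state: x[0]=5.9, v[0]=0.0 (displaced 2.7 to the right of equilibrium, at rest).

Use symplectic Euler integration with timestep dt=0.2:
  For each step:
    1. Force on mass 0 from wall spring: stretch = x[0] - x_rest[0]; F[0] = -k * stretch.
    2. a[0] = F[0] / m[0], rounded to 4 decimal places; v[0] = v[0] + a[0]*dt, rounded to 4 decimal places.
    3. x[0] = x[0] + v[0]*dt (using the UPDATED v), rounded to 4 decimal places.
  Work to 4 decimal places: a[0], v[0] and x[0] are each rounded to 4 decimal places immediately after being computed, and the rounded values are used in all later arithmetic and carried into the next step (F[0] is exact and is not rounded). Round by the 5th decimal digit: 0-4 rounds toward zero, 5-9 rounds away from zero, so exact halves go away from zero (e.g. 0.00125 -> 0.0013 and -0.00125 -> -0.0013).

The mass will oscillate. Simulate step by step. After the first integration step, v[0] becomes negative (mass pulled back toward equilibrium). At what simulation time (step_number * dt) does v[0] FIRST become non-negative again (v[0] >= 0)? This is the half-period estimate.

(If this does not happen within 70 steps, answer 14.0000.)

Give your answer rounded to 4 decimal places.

Answer: 3.2000

Derivation:
Step 0: x=[5.9000] v=[0.0000]
Step 1: x=[5.7920] v=[-0.5400]
Step 2: x=[5.5803] v=[-1.0584]
Step 3: x=[5.2734] v=[-1.5345]
Step 4: x=[4.8836] v=[-1.9492]
Step 5: x=[4.4264] v=[-2.2859]
Step 6: x=[3.9202] v=[-2.5312]
Step 7: x=[3.3852] v=[-2.6752]
Step 8: x=[2.8428] v=[-2.7122]
Step 9: x=[2.3146] v=[-2.6408]
Step 10: x=[1.8219] v=[-2.4637]
Step 11: x=[1.3843] v=[-2.1881]
Step 12: x=[1.0193] v=[-1.8250]
Step 13: x=[0.7415] v=[-1.3889]
Step 14: x=[0.5621] v=[-0.8972]
Step 15: x=[0.4882] v=[-0.3696]
Step 16: x=[0.5228] v=[0.1728]
First v>=0 after going negative at step 16, time=3.2000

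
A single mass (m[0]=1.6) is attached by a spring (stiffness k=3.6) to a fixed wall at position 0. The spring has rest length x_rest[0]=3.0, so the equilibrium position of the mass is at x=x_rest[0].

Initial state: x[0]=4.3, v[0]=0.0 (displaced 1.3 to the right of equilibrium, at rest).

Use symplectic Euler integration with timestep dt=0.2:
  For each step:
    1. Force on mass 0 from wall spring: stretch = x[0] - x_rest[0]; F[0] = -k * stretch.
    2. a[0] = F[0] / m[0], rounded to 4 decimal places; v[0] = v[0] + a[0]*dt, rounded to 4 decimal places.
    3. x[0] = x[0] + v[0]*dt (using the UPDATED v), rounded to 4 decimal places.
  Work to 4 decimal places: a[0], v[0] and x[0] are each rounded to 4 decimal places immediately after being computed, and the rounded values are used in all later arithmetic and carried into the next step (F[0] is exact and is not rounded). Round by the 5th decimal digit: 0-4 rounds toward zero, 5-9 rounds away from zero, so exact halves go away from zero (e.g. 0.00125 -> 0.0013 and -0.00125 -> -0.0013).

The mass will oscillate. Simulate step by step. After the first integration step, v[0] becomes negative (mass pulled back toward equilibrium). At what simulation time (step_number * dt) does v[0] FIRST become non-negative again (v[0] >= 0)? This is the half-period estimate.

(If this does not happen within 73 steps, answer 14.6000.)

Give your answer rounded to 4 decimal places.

Step 0: x=[4.3000] v=[0.0000]
Step 1: x=[4.1830] v=[-0.5850]
Step 2: x=[3.9595] v=[-1.1174]
Step 3: x=[3.6497] v=[-1.5492]
Step 4: x=[3.2814] v=[-1.8416]
Step 5: x=[2.8878] v=[-1.9682]
Step 6: x=[2.5043] v=[-1.9177]
Step 7: x=[2.1654] v=[-1.6946]
Step 8: x=[1.9016] v=[-1.3190]
Step 9: x=[1.7367] v=[-0.8247]
Step 10: x=[1.6855] v=[-0.2562]
Step 11: x=[1.7526] v=[0.3353]
First v>=0 after going negative at step 11, time=2.2000

Answer: 2.2000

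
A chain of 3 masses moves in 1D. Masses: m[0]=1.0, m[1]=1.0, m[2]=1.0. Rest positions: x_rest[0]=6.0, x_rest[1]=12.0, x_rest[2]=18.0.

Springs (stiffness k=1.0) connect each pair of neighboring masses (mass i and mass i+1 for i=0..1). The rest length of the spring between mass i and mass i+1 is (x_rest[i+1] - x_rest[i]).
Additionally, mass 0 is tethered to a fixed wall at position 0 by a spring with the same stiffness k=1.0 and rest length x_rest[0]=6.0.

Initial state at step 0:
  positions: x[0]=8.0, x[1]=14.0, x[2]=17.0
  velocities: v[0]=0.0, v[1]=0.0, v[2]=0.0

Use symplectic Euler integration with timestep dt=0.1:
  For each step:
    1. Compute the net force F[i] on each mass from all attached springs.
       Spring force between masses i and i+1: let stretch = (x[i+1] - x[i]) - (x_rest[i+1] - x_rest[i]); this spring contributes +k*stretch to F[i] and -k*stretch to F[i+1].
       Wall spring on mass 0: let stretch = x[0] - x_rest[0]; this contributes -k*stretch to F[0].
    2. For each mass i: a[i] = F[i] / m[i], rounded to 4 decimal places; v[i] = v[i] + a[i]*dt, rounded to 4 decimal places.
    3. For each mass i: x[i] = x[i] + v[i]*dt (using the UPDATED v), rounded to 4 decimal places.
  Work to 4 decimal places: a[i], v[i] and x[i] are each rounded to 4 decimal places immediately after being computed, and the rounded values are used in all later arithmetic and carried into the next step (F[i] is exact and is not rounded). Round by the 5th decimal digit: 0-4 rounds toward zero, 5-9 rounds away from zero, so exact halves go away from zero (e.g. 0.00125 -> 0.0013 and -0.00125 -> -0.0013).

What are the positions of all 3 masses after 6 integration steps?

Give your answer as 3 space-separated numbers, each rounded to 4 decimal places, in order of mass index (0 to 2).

Step 0: x=[8.0000 14.0000 17.0000] v=[0.0000 0.0000 0.0000]
Step 1: x=[7.9800 13.9700 17.0300] v=[-0.2000 -0.3000 0.3000]
Step 2: x=[7.9401 13.9107 17.0894] v=[-0.3990 -0.5930 0.5940]
Step 3: x=[7.8805 13.8235 17.1770] v=[-0.5960 -0.8722 0.8761]
Step 4: x=[7.8015 13.7104 17.2911] v=[-0.7898 -1.1312 1.1408]
Step 5: x=[7.7036 13.5740 17.4294] v=[-0.9791 -1.3640 1.3827]
Step 6: x=[7.5874 13.4175 17.5891] v=[-1.1624 -1.5655 1.5972]

Answer: 7.5874 13.4175 17.5891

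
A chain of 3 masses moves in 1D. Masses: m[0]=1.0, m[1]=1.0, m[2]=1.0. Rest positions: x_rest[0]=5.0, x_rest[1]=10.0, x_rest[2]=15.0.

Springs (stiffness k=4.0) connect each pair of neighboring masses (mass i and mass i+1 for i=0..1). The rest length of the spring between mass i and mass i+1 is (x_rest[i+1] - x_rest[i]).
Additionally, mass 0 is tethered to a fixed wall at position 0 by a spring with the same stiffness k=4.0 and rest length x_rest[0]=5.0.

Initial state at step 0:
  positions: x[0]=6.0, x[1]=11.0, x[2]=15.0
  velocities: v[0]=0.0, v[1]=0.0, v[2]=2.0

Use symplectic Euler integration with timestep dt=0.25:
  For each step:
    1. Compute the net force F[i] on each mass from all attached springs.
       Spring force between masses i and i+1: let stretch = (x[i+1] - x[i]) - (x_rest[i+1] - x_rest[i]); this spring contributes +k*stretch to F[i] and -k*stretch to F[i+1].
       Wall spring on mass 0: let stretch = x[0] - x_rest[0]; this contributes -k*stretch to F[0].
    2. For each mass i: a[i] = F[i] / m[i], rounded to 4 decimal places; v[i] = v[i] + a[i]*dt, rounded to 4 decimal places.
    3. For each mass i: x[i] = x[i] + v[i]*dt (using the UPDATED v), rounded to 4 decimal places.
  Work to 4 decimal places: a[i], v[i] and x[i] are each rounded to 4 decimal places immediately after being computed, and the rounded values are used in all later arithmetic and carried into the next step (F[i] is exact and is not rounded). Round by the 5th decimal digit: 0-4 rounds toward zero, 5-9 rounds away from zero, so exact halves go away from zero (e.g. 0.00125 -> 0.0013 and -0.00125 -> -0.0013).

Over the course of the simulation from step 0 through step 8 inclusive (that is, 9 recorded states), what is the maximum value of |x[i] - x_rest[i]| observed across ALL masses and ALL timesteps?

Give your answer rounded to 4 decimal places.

Step 0: x=[6.0000 11.0000 15.0000] v=[0.0000 0.0000 2.0000]
Step 1: x=[5.7500 10.7500 15.7500] v=[-1.0000 -1.0000 3.0000]
Step 2: x=[5.3125 10.5000 16.5000] v=[-1.7500 -1.0000 3.0000]
Step 3: x=[4.8438 10.4531 17.0000] v=[-1.8750 -0.1875 2.0000]
Step 4: x=[4.5664 10.6406 17.1133] v=[-1.1095 0.7501 0.4531]
Step 5: x=[4.6660 10.9278 16.8584] v=[0.3983 1.1486 -1.0196]
Step 6: x=[5.1645 11.1322 16.3709] v=[1.9941 0.8174 -1.9502]
Step 7: x=[5.8638 11.1543 15.8237] v=[2.7973 0.0884 -2.1889]
Step 8: x=[6.4198 11.0211 15.3591] v=[2.2240 -0.5327 -1.8583]
Max displacement = 2.1133

Answer: 2.1133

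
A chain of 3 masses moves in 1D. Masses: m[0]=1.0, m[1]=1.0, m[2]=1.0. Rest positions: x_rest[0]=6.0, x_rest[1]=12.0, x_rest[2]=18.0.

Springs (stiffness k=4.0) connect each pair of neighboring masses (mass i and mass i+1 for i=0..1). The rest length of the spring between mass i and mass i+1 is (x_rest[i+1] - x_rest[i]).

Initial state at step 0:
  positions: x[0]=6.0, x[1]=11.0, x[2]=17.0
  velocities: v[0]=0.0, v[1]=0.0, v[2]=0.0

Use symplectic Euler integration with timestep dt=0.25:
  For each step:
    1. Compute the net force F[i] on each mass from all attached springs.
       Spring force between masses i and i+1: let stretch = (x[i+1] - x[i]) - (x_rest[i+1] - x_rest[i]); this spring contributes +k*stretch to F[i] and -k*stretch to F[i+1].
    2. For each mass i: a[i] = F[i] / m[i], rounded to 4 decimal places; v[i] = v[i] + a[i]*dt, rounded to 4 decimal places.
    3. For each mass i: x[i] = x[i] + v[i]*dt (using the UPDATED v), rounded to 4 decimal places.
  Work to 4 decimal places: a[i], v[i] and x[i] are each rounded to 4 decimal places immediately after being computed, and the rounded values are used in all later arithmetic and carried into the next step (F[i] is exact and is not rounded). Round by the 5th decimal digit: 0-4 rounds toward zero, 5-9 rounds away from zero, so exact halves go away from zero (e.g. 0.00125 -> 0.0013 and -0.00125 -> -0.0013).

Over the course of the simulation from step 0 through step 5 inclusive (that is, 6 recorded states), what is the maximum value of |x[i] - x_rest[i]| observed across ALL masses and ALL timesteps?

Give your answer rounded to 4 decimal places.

Answer: 1.1172

Derivation:
Step 0: x=[6.0000 11.0000 17.0000] v=[0.0000 0.0000 0.0000]
Step 1: x=[5.7500 11.2500 17.0000] v=[-1.0000 1.0000 0.0000]
Step 2: x=[5.3750 11.5625 17.0625] v=[-1.5000 1.2500 0.2500]
Step 3: x=[5.0469 11.7031 17.2500] v=[-1.3125 0.5625 0.7500]
Step 4: x=[4.8828 11.5664 17.5508] v=[-0.6563 -0.5468 1.2031]
Step 5: x=[4.8896 11.2549 17.8555] v=[0.0273 -1.2460 1.2187]
Max displacement = 1.1172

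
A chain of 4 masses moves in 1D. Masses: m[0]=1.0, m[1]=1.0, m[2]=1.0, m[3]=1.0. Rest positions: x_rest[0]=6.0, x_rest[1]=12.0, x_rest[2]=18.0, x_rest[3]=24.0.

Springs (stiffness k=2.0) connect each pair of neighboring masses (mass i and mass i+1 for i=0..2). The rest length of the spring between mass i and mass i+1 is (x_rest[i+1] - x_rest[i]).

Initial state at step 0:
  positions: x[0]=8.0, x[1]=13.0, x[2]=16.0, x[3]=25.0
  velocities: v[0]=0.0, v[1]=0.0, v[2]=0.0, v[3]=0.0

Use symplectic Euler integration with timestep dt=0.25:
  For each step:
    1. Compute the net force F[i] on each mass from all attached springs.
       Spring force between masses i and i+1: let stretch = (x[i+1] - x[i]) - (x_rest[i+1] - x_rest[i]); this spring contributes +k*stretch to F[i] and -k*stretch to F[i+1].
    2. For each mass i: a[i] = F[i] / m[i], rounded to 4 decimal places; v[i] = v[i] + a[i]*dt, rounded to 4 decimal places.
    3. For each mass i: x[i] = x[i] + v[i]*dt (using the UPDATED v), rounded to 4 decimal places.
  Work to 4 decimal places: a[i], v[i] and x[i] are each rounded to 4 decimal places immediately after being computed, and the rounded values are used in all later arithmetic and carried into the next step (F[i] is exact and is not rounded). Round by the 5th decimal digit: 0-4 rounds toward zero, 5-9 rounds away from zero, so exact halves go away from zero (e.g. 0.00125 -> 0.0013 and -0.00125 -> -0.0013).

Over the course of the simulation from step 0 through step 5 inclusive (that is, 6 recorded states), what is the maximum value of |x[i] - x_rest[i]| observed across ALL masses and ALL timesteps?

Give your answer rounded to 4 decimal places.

Answer: 2.4488

Derivation:
Step 0: x=[8.0000 13.0000 16.0000 25.0000] v=[0.0000 0.0000 0.0000 0.0000]
Step 1: x=[7.8750 12.7500 16.7500 24.6250] v=[-0.5000 -1.0000 3.0000 -1.5000]
Step 2: x=[7.6094 12.3906 17.9844 24.0156] v=[-1.0625 -1.4375 4.9375 -2.4375]
Step 3: x=[7.1914 12.1328 19.2735 23.4023] v=[-1.6719 -1.0312 5.1562 -2.4531]
Step 4: x=[6.6411 12.1499 20.1861 23.0229] v=[-2.2012 0.0685 3.6503 -1.5175]
Step 5: x=[6.0294 12.4830 20.4488 23.0389] v=[-2.4468 1.3322 1.0506 0.0641]
Max displacement = 2.4488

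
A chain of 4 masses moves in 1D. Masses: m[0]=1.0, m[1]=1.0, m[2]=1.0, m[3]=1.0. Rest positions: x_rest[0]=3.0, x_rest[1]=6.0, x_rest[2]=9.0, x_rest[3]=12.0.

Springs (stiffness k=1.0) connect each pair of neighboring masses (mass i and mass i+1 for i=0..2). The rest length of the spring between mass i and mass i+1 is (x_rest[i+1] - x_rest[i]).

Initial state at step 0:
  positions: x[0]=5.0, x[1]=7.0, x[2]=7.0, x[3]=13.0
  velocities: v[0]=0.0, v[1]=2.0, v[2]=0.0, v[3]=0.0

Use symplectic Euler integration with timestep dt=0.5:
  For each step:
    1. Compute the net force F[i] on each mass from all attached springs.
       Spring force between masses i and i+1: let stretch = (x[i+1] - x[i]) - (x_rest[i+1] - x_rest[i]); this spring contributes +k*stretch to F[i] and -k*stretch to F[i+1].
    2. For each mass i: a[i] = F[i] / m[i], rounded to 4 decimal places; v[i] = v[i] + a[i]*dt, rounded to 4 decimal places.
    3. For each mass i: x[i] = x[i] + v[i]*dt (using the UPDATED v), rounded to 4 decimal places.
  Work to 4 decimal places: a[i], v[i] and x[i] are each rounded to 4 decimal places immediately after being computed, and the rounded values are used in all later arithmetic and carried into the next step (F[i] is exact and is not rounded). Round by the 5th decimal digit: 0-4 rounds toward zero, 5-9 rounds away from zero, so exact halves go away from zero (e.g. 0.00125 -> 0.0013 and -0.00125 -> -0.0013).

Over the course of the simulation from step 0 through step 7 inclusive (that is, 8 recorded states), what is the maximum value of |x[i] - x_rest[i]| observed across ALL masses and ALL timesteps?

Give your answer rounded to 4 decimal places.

Answer: 4.4460

Derivation:
Step 0: x=[5.0000 7.0000 7.0000 13.0000] v=[0.0000 2.0000 0.0000 0.0000]
Step 1: x=[4.7500 7.5000 8.5000 12.2500] v=[-0.5000 1.0000 3.0000 -1.5000]
Step 2: x=[4.4375 7.5625 10.6875 11.3125] v=[-0.6250 0.1250 4.3750 -1.8750]
Step 3: x=[4.1563 7.6250 12.2500 10.9688] v=[-0.5625 0.1250 3.1250 -0.6875]
Step 4: x=[3.9922 7.9766 12.3360 11.6954] v=[-0.3282 0.7032 0.1719 1.4531]
Step 5: x=[4.0742 8.4220 11.1720 13.3321] v=[0.1640 0.8907 -2.3281 3.2734]
Step 6: x=[4.4932 8.4679 9.8605 15.1788] v=[0.8379 0.0918 -2.6231 3.6934]
Step 7: x=[5.1559 7.8683 9.5304 16.4460] v=[1.3253 -1.1993 -0.6603 2.5343]
Max displacement = 4.4460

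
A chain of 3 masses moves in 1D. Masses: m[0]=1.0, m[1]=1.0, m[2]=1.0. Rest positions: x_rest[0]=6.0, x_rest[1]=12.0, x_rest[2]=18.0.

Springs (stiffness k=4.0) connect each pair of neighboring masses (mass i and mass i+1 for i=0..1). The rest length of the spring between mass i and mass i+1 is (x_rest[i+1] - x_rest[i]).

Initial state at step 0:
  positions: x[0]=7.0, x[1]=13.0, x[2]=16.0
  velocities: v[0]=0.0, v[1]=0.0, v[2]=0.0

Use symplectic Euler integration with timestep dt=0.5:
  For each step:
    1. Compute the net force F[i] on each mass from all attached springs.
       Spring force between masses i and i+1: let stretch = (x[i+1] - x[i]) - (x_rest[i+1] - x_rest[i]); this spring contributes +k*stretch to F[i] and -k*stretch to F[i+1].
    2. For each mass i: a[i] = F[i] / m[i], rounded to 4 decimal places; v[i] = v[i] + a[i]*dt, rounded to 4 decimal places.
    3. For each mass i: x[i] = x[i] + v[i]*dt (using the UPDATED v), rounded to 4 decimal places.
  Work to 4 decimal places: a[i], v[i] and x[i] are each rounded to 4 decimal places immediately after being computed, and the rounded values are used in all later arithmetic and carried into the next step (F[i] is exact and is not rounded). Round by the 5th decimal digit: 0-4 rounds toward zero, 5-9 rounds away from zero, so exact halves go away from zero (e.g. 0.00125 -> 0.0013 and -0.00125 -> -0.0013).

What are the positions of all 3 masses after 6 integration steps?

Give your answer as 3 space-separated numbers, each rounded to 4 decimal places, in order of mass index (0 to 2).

Step 0: x=[7.0000 13.0000 16.0000] v=[0.0000 0.0000 0.0000]
Step 1: x=[7.0000 10.0000 19.0000] v=[0.0000 -6.0000 6.0000]
Step 2: x=[4.0000 13.0000 19.0000] v=[-6.0000 6.0000 0.0000]
Step 3: x=[4.0000 13.0000 19.0000] v=[0.0000 0.0000 0.0000]
Step 4: x=[7.0000 10.0000 19.0000] v=[6.0000 -6.0000 0.0000]
Step 5: x=[7.0000 13.0000 16.0000] v=[0.0000 6.0000 -6.0000]
Step 6: x=[7.0000 13.0000 16.0000] v=[0.0000 0.0000 0.0000]

Answer: 7.0000 13.0000 16.0000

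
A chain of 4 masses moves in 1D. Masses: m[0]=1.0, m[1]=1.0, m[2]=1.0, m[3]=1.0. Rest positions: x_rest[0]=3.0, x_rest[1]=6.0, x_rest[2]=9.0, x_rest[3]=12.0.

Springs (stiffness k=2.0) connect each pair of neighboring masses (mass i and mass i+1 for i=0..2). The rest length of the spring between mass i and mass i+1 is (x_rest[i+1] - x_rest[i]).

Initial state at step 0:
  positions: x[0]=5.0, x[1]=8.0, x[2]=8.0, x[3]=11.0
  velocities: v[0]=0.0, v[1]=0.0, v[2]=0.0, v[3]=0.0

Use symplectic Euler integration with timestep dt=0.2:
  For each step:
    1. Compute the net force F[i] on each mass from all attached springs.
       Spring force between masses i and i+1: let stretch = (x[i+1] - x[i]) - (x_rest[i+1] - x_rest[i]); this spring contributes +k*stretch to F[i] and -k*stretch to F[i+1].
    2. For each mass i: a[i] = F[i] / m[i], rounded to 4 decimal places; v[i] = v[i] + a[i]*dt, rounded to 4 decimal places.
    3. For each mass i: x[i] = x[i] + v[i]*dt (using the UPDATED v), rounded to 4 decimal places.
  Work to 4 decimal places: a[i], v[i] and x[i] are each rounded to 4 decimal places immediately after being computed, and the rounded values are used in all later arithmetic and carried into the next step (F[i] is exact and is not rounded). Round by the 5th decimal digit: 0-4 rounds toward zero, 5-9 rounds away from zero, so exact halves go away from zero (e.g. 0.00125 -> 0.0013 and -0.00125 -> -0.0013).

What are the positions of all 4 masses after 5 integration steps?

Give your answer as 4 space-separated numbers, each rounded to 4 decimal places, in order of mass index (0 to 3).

Answer: 4.4849 6.0223 9.9777 11.5151

Derivation:
Step 0: x=[5.0000 8.0000 8.0000 11.0000] v=[0.0000 0.0000 0.0000 0.0000]
Step 1: x=[5.0000 7.7600 8.2400 11.0000] v=[0.0000 -1.2000 1.2000 0.0000]
Step 2: x=[4.9808 7.3376 8.6624 11.0192] v=[-0.0960 -2.1120 2.1120 0.0960]
Step 3: x=[4.9101 6.8326 9.1674 11.0899] v=[-0.3533 -2.5248 2.5248 0.3533]
Step 4: x=[4.7532 6.3606 9.6394 11.2468] v=[-0.7843 -2.3599 2.3599 0.7843]
Step 5: x=[4.4849 6.0223 9.9777 11.5151] v=[-1.3413 -1.6913 1.6913 1.3413]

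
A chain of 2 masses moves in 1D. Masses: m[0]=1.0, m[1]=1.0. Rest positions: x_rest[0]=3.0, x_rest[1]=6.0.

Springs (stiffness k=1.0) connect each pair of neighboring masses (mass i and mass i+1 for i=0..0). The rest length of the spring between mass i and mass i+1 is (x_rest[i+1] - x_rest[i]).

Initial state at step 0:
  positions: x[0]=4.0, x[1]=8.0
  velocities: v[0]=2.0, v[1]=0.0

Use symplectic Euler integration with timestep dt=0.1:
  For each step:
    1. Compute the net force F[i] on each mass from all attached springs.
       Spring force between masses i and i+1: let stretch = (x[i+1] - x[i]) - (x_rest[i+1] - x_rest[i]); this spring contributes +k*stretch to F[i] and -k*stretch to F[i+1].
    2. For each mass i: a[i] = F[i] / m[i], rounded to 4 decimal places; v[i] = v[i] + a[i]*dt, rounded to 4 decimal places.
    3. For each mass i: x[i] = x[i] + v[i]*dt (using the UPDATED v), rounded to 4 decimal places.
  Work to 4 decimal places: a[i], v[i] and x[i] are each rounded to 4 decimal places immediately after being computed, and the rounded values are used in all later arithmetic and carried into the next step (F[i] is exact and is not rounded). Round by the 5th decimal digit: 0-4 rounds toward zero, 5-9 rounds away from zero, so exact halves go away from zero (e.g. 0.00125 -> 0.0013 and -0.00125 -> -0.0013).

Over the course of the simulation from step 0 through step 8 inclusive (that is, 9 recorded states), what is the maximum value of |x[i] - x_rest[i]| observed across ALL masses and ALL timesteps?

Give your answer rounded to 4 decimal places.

Answer: 2.7616

Derivation:
Step 0: x=[4.0000 8.0000] v=[2.0000 0.0000]
Step 1: x=[4.2100 7.9900] v=[2.1000 -0.1000]
Step 2: x=[4.4278 7.9722] v=[2.1780 -0.1780]
Step 3: x=[4.6510 7.9490] v=[2.2324 -0.2324]
Step 4: x=[4.8772 7.9228] v=[2.2622 -0.2622]
Step 5: x=[5.1039 7.8961] v=[2.2668 -0.2668]
Step 6: x=[5.3285 7.8715] v=[2.2460 -0.2460]
Step 7: x=[5.5485 7.8515] v=[2.2003 -0.2003]
Step 8: x=[5.7616 7.8384] v=[2.1306 -0.1306]
Max displacement = 2.7616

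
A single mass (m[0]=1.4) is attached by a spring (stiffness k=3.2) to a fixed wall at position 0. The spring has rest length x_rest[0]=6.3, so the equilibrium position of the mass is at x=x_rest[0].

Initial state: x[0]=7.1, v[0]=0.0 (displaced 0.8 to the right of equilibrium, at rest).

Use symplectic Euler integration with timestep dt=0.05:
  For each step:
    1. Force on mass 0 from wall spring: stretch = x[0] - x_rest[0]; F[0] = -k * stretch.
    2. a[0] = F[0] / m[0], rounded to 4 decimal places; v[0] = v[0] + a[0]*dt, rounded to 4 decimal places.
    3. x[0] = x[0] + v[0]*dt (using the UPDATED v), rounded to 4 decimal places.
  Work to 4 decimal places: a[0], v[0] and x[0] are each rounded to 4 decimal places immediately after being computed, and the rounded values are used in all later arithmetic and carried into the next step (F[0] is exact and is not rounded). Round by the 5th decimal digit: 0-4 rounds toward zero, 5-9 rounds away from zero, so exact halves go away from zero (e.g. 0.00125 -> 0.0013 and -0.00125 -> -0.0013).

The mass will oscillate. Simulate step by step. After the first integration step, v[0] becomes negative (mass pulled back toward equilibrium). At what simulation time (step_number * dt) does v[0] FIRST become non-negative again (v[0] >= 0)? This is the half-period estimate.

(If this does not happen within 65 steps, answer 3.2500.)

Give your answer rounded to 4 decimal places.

Step 0: x=[7.1000] v=[0.0000]
Step 1: x=[7.0954] v=[-0.0914]
Step 2: x=[7.0863] v=[-0.1823]
Step 3: x=[7.0727] v=[-0.2722]
Step 4: x=[7.0547] v=[-0.3605]
Step 5: x=[7.0324] v=[-0.4468]
Step 6: x=[7.0059] v=[-0.5305]
Step 7: x=[6.9753] v=[-0.6112]
Step 8: x=[6.9409] v=[-0.6884]
Step 9: x=[6.9028] v=[-0.7616]
Step 10: x=[6.8613] v=[-0.8305]
Step 11: x=[6.8166] v=[-0.8947]
Step 12: x=[6.7689] v=[-0.9537]
Step 13: x=[6.7185] v=[-1.0073]
Step 14: x=[6.6657] v=[-1.0551]
Step 15: x=[6.6109] v=[-1.0969]
Step 16: x=[6.5543] v=[-1.1324]
Step 17: x=[6.4962] v=[-1.1615]
Step 18: x=[6.4370] v=[-1.1839]
Step 19: x=[6.3770] v=[-1.1996]
Step 20: x=[6.3166] v=[-1.2084]
Step 21: x=[6.2561] v=[-1.2103]
Step 22: x=[6.1958] v=[-1.2053]
Step 23: x=[6.1361] v=[-1.1934]
Step 24: x=[6.0774] v=[-1.1747]
Step 25: x=[6.0199] v=[-1.1493]
Step 26: x=[5.9640] v=[-1.1173]
Step 27: x=[5.9101] v=[-1.0789]
Step 28: x=[5.8584] v=[-1.0343]
Step 29: x=[5.8092] v=[-0.9838]
Step 30: x=[5.7628] v=[-0.9277]
Step 31: x=[5.7195] v=[-0.8663]
Step 32: x=[5.6795] v=[-0.8000]
Step 33: x=[5.6430] v=[-0.7291]
Step 34: x=[5.6103] v=[-0.6540]
Step 35: x=[5.5815] v=[-0.5752]
Step 36: x=[5.5568] v=[-0.4931]
Step 37: x=[5.5364] v=[-0.4082]
Step 38: x=[5.5204] v=[-0.3209]
Step 39: x=[5.5088] v=[-0.2318]
Step 40: x=[5.5017] v=[-0.1414]
Step 41: x=[5.4992] v=[-0.0502]
Step 42: x=[5.5013] v=[0.0413]
First v>=0 after going negative at step 42, time=2.1000

Answer: 2.1000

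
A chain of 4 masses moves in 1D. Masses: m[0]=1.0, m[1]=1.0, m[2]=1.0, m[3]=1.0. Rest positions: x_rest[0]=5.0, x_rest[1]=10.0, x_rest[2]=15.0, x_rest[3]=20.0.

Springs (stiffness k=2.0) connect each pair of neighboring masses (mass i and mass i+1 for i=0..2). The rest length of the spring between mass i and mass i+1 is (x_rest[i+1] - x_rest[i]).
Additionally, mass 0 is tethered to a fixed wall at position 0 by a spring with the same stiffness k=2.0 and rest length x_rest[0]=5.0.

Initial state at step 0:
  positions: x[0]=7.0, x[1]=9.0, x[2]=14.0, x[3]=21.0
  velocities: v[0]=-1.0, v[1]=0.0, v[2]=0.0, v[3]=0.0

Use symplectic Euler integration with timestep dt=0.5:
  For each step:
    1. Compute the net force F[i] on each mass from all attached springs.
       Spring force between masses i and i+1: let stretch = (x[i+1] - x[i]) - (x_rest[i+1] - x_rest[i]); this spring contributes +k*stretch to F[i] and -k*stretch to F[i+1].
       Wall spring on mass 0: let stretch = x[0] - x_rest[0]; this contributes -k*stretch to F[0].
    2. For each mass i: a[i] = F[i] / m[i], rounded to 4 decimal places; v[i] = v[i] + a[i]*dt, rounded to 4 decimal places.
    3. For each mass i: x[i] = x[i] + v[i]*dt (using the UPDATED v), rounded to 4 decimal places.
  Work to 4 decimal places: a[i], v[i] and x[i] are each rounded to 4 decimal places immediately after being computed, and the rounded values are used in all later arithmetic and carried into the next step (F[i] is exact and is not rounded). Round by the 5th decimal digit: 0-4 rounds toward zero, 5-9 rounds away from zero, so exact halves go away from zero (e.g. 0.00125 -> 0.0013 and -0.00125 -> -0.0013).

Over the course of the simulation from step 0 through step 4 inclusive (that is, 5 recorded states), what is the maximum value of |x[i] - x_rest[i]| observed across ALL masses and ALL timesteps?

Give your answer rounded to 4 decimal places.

Step 0: x=[7.0000 9.0000 14.0000 21.0000] v=[-1.0000 0.0000 0.0000 0.0000]
Step 1: x=[4.0000 10.5000 15.0000 20.0000] v=[-6.0000 3.0000 2.0000 -2.0000]
Step 2: x=[2.2500 11.0000 16.2500 19.0000] v=[-3.5000 1.0000 2.5000 -2.0000]
Step 3: x=[3.7500 9.7500 16.2500 19.1250] v=[3.0000 -2.5000 0.0000 0.2500]
Step 4: x=[6.3750 8.7500 14.4375 20.3125] v=[5.2500 -2.0000 -3.6250 2.3750]
Max displacement = 2.7500

Answer: 2.7500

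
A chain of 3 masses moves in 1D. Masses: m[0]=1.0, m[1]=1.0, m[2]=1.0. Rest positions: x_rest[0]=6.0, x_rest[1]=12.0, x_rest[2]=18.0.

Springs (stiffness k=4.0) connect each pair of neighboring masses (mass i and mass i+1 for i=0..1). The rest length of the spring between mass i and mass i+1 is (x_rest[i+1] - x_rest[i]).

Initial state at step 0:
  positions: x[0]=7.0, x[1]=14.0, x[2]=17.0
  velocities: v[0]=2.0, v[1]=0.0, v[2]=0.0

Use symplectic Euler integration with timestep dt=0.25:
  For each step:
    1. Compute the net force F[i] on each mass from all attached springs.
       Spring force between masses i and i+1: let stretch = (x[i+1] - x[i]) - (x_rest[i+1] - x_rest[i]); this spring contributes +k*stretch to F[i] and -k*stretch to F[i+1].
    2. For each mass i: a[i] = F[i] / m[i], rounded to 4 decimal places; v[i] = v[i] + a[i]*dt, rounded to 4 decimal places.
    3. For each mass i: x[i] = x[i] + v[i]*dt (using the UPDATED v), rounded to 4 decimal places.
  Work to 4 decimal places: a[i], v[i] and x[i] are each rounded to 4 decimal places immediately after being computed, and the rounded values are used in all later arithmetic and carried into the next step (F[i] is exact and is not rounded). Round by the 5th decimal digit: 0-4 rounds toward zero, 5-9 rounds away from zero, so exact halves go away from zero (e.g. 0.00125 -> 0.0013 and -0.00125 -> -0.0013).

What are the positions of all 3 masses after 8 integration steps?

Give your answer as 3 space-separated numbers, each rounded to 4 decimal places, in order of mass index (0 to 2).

Answer: 7.0830 14.1879 20.7291

Derivation:
Step 0: x=[7.0000 14.0000 17.0000] v=[2.0000 0.0000 0.0000]
Step 1: x=[7.7500 13.0000 17.7500] v=[3.0000 -4.0000 3.0000]
Step 2: x=[8.3125 11.8750 18.8125] v=[2.2500 -4.5000 4.2500]
Step 3: x=[8.2656 11.5938 19.6406] v=[-0.1875 -1.1250 3.3125]
Step 4: x=[7.5508 12.4922 19.9570] v=[-2.8593 3.5936 1.2657]
Step 5: x=[6.5713 14.0215 19.9072] v=[-3.9179 6.1170 -0.1991]
Step 6: x=[5.9544 15.1596 19.8860] v=[-2.4677 4.5525 -0.0848]
Step 7: x=[6.1388 15.1780 20.1832] v=[0.7375 0.0737 1.1888]
Step 8: x=[7.0830 14.1879 20.7291] v=[3.7767 -3.9603 2.1836]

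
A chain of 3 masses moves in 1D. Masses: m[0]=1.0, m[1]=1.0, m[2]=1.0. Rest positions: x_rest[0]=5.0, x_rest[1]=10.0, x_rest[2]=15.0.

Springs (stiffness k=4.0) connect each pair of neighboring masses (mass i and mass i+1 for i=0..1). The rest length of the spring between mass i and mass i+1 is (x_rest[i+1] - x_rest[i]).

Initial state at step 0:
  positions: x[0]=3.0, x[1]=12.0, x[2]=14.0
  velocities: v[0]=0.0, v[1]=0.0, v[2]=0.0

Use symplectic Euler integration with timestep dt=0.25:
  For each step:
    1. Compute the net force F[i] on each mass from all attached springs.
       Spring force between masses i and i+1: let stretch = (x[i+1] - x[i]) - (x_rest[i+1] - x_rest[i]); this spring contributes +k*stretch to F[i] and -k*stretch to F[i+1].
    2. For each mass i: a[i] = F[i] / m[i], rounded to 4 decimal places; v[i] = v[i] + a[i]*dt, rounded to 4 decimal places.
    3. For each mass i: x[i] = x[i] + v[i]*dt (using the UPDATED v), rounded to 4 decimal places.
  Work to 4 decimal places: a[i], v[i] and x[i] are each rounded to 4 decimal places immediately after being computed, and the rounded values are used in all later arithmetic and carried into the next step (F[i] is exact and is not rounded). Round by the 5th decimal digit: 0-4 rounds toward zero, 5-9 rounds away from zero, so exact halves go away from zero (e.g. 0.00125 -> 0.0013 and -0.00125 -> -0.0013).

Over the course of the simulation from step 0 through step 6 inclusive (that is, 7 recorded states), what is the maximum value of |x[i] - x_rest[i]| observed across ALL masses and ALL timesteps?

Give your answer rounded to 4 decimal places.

Step 0: x=[3.0000 12.0000 14.0000] v=[0.0000 0.0000 0.0000]
Step 1: x=[4.0000 10.2500 14.7500] v=[4.0000 -7.0000 3.0000]
Step 2: x=[5.3125 8.0625 15.6250] v=[5.2500 -8.7500 3.5000]
Step 3: x=[6.0625 7.0781 15.8594] v=[3.0000 -3.9375 0.9375]
Step 4: x=[5.8164 8.0352 15.1485] v=[-0.9844 3.8282 -2.8438]
Step 5: x=[4.8750 10.2159 13.9092] v=[-3.7656 8.7227 -4.9571]
Step 6: x=[4.0188 11.9847 12.9966] v=[-3.4247 7.0751 -3.6504]
Max displacement = 2.9219

Answer: 2.9219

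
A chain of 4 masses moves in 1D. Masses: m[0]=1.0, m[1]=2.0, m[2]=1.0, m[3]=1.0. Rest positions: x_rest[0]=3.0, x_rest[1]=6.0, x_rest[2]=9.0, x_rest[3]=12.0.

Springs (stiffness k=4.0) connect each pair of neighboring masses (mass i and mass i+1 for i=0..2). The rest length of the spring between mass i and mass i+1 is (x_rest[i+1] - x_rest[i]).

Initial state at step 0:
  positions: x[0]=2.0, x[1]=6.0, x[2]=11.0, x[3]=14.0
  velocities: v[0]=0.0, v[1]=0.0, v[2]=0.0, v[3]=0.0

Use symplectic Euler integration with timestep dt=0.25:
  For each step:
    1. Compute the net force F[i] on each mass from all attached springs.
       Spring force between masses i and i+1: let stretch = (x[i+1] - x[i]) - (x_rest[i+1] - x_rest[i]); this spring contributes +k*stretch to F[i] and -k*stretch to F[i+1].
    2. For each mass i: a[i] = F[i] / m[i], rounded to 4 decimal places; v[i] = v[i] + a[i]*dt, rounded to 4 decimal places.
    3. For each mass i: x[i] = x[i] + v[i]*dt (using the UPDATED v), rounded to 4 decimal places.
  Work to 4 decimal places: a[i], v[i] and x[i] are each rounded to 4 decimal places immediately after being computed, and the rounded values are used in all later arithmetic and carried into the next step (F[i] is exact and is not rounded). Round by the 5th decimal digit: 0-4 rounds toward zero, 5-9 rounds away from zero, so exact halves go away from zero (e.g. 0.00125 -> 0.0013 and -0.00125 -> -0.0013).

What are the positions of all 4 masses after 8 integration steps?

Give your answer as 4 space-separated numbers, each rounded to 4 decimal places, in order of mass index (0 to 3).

Answer: 4.8283 7.2915 9.0629 10.5265

Derivation:
Step 0: x=[2.0000 6.0000 11.0000 14.0000] v=[0.0000 0.0000 0.0000 0.0000]
Step 1: x=[2.2500 6.1250 10.5000 14.0000] v=[1.0000 0.5000 -2.0000 0.0000]
Step 2: x=[2.7188 6.3125 9.7813 13.8750] v=[1.8750 0.7500 -2.8750 -0.5000]
Step 3: x=[3.3360 6.4844 9.2188 13.4766] v=[2.4687 0.6876 -2.2501 -1.5937]
Step 4: x=[3.9903 6.6046 9.0371 12.7637] v=[2.6171 0.4806 -0.7267 -2.8515]
Step 5: x=[4.5482 6.7020 9.1790 11.8692] v=[2.2314 0.3897 0.5674 -3.5781]
Step 6: x=[4.8945 6.8398 9.3742 11.0521] v=[1.3852 0.5513 0.7806 -3.2683]
Step 7: x=[4.9771 7.0513 9.3552 10.5656] v=[0.3305 0.8459 -0.0759 -1.9462]
Step 8: x=[4.8283 7.2915 9.0629 10.5265] v=[-0.5953 0.9608 -1.1694 -0.1566]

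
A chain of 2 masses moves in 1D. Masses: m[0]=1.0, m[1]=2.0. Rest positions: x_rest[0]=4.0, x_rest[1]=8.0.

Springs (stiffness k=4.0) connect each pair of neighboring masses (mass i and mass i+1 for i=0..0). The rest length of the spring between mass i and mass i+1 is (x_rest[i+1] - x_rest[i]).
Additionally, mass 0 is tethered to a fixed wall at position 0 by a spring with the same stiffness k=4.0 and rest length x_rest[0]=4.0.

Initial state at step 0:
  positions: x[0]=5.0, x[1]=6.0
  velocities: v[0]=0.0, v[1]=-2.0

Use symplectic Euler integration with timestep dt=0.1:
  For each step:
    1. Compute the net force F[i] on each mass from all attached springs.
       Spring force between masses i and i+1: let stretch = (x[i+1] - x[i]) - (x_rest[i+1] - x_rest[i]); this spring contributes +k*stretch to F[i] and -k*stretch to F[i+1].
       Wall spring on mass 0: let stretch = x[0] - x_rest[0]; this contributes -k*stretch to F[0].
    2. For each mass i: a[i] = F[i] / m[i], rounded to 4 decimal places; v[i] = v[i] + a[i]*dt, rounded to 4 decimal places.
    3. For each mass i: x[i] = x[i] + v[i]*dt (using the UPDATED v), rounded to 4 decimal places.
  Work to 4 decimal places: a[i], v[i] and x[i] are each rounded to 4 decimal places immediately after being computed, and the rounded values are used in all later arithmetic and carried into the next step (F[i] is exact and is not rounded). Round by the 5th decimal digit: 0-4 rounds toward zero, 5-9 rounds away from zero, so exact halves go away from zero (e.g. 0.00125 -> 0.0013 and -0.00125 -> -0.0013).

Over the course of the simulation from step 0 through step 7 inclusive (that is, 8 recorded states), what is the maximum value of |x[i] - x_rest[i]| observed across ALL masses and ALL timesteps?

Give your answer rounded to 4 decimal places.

Step 0: x=[5.0000 6.0000] v=[0.0000 -2.0000]
Step 1: x=[4.8400 5.8600] v=[-1.6000 -1.4000]
Step 2: x=[4.5272 5.7796] v=[-3.1280 -0.8040]
Step 3: x=[4.0834 5.7542] v=[-4.4379 -0.2545]
Step 4: x=[3.5431 5.7753] v=[-5.4029 0.2113]
Step 5: x=[2.9504 5.8318] v=[-5.9273 0.5649]
Step 6: x=[2.3549 5.9107] v=[-5.9549 0.7886]
Step 7: x=[1.8075 5.9984] v=[-5.4745 0.8774]
Max displacement = 2.2458

Answer: 2.2458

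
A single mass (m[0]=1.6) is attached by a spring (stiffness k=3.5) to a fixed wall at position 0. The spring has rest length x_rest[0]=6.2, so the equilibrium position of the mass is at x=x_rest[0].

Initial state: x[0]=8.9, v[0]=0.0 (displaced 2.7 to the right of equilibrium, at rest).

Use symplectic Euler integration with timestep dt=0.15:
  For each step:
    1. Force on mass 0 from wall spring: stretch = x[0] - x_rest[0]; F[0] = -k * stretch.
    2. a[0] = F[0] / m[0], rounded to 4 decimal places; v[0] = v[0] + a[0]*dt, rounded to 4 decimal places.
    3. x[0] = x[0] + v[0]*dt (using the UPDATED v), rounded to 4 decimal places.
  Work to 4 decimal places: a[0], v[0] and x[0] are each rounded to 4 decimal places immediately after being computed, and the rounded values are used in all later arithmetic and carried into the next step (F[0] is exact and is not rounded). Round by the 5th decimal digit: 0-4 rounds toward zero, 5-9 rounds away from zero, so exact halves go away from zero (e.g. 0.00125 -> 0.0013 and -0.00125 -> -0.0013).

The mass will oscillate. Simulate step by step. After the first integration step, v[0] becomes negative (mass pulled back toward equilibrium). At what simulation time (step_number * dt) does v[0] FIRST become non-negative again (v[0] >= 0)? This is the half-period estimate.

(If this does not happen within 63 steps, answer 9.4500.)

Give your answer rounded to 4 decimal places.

Answer: 2.2500

Derivation:
Step 0: x=[8.9000] v=[0.0000]
Step 1: x=[8.7671] v=[-0.8859]
Step 2: x=[8.5079] v=[-1.7282]
Step 3: x=[8.1351] v=[-2.4855]
Step 4: x=[7.6670] v=[-3.1205]
Step 5: x=[7.1267] v=[-3.6019]
Step 6: x=[6.5408] v=[-3.9060]
Step 7: x=[5.9381] v=[-4.0178]
Step 8: x=[5.3483] v=[-3.9319]
Step 9: x=[4.8004] v=[-3.6524]
Step 10: x=[4.3214] v=[-3.1932]
Step 11: x=[3.9349] v=[-2.5768]
Step 12: x=[3.6599] v=[-1.8336]
Step 13: x=[3.5099] v=[-1.0001]
Step 14: x=[3.4923] v=[-0.1174]
Step 15: x=[3.6080] v=[0.7711]
First v>=0 after going negative at step 15, time=2.2500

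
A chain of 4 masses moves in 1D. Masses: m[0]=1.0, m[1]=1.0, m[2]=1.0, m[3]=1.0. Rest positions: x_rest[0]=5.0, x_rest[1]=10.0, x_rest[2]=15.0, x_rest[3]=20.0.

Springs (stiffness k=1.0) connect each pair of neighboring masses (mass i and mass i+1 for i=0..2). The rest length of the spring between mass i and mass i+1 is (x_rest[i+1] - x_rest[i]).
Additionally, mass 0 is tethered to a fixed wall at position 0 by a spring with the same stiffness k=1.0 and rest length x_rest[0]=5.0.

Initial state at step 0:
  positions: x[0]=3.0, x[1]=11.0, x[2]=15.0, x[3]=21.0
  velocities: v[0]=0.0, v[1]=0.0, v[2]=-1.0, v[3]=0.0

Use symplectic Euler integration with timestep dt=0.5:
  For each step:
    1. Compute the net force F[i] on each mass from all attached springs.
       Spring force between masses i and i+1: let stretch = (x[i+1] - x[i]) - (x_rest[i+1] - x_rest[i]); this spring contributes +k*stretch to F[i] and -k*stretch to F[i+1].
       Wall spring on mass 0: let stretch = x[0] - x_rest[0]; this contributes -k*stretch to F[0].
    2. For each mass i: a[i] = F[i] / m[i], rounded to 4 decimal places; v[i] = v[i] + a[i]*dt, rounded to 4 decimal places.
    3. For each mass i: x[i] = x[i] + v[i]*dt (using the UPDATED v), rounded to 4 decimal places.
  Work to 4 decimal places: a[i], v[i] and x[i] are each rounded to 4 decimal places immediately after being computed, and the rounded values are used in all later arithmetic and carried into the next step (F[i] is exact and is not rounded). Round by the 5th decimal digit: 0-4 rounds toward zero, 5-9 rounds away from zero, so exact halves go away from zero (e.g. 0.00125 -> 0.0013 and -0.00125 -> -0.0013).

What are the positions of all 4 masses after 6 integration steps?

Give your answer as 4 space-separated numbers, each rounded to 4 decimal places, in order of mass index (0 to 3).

Step 0: x=[3.0000 11.0000 15.0000 21.0000] v=[0.0000 0.0000 -1.0000 0.0000]
Step 1: x=[4.2500 10.0000 15.0000 20.7500] v=[2.5000 -2.0000 0.0000 -0.5000]
Step 2: x=[5.8750 8.8125 15.1875 20.3125] v=[3.2500 -2.3750 0.3750 -0.8750]
Step 3: x=[6.7657 8.4844 15.0625 19.8438] v=[1.7813 -0.6563 -0.2500 -0.9375]
Step 4: x=[6.3946 9.3711 14.4883 19.4297] v=[-0.7422 1.7734 -1.1484 -0.8282]
Step 5: x=[5.1690 10.7930 13.8702 19.0303] v=[-2.4513 2.8438 -1.2363 -0.7989]
Step 6: x=[4.0571 11.5782 13.7728 18.5908] v=[-2.2238 1.5704 -0.1949 -0.8790]

Answer: 4.0571 11.5782 13.7728 18.5908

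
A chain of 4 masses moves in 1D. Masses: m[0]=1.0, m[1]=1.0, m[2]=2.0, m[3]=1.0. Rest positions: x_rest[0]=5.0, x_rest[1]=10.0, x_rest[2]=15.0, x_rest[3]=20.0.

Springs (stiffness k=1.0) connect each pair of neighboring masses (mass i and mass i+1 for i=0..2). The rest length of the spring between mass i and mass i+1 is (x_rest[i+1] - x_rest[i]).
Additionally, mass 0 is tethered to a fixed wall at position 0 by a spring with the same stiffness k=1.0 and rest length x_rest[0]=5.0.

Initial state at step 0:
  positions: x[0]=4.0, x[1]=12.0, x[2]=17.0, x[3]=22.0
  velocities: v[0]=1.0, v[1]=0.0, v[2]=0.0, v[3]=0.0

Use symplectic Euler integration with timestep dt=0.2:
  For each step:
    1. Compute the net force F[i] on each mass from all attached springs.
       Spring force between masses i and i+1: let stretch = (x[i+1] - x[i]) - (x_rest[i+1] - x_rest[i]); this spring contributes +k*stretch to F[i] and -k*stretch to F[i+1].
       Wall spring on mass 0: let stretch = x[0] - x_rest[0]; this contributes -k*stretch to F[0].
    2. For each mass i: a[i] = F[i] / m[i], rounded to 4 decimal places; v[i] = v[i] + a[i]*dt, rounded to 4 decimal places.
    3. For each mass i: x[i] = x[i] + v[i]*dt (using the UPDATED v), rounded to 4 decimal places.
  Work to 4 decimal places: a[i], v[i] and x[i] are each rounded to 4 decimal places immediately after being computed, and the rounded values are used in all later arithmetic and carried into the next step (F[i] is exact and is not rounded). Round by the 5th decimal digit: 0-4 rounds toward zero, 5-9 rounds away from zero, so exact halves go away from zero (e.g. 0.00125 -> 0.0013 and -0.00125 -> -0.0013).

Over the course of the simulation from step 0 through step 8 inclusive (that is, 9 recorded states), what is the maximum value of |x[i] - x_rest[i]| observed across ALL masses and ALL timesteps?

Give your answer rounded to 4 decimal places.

Step 0: x=[4.0000 12.0000 17.0000 22.0000] v=[1.0000 0.0000 0.0000 0.0000]
Step 1: x=[4.3600 11.8800 17.0000 22.0000] v=[1.8000 -0.6000 0.0000 0.0000]
Step 2: x=[4.8464 11.6640 16.9976 22.0000] v=[2.4320 -1.0800 -0.0120 0.0000]
Step 3: x=[5.4116 11.3886 16.9886 21.9999] v=[2.8262 -1.3768 -0.0451 -0.0005]
Step 4: x=[5.9995 11.0982 16.9678 21.9993] v=[2.9393 -1.4522 -0.1040 -0.0028]
Step 5: x=[6.5513 10.8386 16.9302 21.9975] v=[2.7591 -1.2980 -0.1878 -0.0091]
Step 6: x=[7.0126 10.6512 16.8722 21.9930] v=[2.3063 -0.9371 -0.2902 -0.0226]
Step 7: x=[7.3389 10.5671 16.7922 21.9836] v=[1.6315 -0.4206 -0.4002 -0.0468]
Step 8: x=[7.5008 10.6029 16.6915 21.9666] v=[0.8094 0.1788 -0.5036 -0.0851]
Max displacement = 2.5008

Answer: 2.5008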